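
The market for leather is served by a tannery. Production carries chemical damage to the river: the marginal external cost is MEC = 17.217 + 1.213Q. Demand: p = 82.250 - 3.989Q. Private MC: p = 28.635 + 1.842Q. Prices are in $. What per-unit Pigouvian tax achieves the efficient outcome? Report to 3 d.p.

Social marginal cost = private MC + MEC = 45.852 + 3.055Q.
Set SMC = demand: 45.852 + 3.055Q = 82.250 - 3.989Q → Q* = 5.1672.
The Pigouvian tax equals MEC at Q*: 17.217 + 1.213×5.1672 = 23.4848.

tax = $23.485 per unit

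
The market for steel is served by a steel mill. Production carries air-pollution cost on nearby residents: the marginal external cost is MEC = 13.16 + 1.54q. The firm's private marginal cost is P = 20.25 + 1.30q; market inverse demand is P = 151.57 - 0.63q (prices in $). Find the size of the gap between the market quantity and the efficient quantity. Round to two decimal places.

33.99 units

Market equilibrium (private): 20.25 + 1.30q = 151.57 - 0.63q → q_m = 68.0415.
Social marginal cost = private MC + MEC = 33.41 + 2.84q.
Set SMC = demand: 33.41 + 2.84q = 151.57 - 0.63q → q* = 34.0519.
Gap = |68.0415 − 34.0519| = 33.9896.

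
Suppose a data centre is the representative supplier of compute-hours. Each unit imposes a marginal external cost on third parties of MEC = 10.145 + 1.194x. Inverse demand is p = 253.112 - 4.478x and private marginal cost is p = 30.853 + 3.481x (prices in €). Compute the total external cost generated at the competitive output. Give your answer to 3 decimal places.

€748.865

Market equilibrium (private): 30.853 + 3.481x = 253.112 - 4.478x → x_m = 27.9255.
Total external cost = ∫₀^{x_m} (10.145 + 1.194x) dx = 10.145×27.9255 + ½×1.194×27.9255² = 748.8648.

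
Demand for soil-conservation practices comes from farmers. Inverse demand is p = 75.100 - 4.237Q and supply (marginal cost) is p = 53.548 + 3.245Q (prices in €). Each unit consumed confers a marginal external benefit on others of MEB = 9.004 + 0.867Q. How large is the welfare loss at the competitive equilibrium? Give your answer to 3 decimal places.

DWL = €9.999

Market equilibrium (private): 53.548 + 3.245Q = 75.100 - 4.237Q → Q_m = 2.8805.
Social marginal benefit = demand + MEB = 84.104 - 3.370Q.
Set SMB = MC: 84.104 - 3.370Q = 53.548 + 3.245Q → Q* = 4.6192.
The welfare-loss triangle has base |Q_m − Q*| and height MEB(Q_m) (the vertical gap between SMB and MC is zero at Q* and MEB at Q_m).
DWL = ½ × 1.7387 × 11.5014 = 9.9987.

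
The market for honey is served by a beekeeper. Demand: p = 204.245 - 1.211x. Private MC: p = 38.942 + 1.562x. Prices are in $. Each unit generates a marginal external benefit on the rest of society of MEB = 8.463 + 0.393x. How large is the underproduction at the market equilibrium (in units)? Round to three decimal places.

Market equilibrium (private): 38.942 + 1.562x = 204.245 - 1.211x → x_m = 59.6116.
Social marginal cost = private MC − MEB = 30.479 + 1.169x.
Set SMC = demand: 30.479 + 1.169x = 204.245 - 1.211x → x* = 73.0109.
Gap = |59.6116 − 73.0109| = 13.3993.

13.399 units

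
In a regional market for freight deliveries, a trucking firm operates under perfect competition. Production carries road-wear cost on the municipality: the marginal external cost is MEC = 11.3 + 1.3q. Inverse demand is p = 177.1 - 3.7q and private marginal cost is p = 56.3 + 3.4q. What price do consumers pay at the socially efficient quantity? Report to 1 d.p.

Social marginal cost = private MC + MEC = 67.6 + 4.7q.
Set SMC = demand: 67.6 + 4.7q = 177.1 - 3.7q → q* = 13.0357.
Consumer price on the demand curve at q*: 177.1 − 3.7×13.0357 = 128.8679.

P = 128.9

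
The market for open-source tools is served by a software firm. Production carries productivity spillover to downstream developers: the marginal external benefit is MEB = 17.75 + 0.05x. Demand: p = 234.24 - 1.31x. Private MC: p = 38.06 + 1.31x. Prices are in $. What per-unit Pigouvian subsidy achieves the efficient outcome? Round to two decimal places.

Social marginal cost = private MC − MEB = 20.31 + 1.26x.
Set SMC = demand: 20.31 + 1.26x = 234.24 - 1.31x → x* = 83.2412.
The Pigouvian subsidy equals MEB at x*: 17.75 + 0.05×83.2412 = 21.9121.

subsidy = $21.91 per unit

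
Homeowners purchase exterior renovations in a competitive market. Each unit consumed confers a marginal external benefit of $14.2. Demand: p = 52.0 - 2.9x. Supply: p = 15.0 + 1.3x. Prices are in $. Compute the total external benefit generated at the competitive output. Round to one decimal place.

$125.1

Market equilibrium (private): 15.0 + 1.3x = 52.0 - 2.9x → x_m = 8.8095.
Total external benefit = MEB × x_m = 14.2 × 8.8095 = 125.0949.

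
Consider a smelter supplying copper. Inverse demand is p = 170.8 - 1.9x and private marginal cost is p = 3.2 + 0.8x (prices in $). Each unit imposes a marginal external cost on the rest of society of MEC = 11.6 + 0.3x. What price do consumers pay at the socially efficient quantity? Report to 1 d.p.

Social marginal cost = private MC + MEC = 14.8 + 1.1x.
Set SMC = demand: 14.8 + 1.1x = 170.8 - 1.9x → x* = 52.0000.
Consumer price on the demand curve at x*: 170.8 − 1.9×52.0000 = 72.0000.

P = $72.0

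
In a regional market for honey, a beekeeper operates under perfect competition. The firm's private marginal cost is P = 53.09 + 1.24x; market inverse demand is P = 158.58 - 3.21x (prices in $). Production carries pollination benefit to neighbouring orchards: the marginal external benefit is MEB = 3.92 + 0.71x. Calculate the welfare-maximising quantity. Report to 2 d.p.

Social marginal cost = private MC − MEB = 49.17 + 0.53x.
Set SMC = demand: 49.17 + 0.53x = 158.58 - 3.21x → x* = 29.2540.

x* = 29.25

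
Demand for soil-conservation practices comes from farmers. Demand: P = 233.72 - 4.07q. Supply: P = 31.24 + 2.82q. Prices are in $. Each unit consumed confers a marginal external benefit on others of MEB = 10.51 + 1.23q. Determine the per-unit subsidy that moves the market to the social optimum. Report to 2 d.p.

subsidy = $56.80 per unit

Social marginal benefit = demand + MEB = 244.23 - 2.84q.
Set SMB = MC: 244.23 - 2.84q = 31.24 + 2.82q → q* = 37.6307.
The Pigouvian subsidy equals MEB at q*: 10.51 + 1.23×37.6307 = 56.7958.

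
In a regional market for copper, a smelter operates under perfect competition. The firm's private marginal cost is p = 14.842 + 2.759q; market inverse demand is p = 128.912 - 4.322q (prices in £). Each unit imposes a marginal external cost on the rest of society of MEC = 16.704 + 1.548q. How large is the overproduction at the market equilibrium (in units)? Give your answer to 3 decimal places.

4.826 units

Market equilibrium (private): 14.842 + 2.759q = 128.912 - 4.322q → q_m = 16.1093.
Social marginal cost = private MC + MEC = 31.546 + 4.307q.
Set SMC = demand: 31.546 + 4.307q = 128.912 - 4.322q → q* = 11.2836.
Gap = |16.1093 − 11.2836| = 4.8257.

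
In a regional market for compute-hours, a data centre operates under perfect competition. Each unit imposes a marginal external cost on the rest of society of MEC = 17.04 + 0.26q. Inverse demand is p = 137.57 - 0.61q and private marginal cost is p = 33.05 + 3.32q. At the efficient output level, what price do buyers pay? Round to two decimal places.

Social marginal cost = private MC + MEC = 50.09 + 3.58q.
Set SMC = demand: 50.09 + 3.58q = 137.57 - 0.61q → q* = 20.8783.
Consumer price on the demand curve at q*: 137.57 − 0.61×20.8783 = 124.8342.

P = 124.83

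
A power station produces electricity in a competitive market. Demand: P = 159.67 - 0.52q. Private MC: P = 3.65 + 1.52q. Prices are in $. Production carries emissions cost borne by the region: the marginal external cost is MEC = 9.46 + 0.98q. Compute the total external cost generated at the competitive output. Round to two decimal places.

$3589.64

Market equilibrium (private): 3.65 + 1.52q = 159.67 - 0.52q → q_m = 76.4804.
Total external cost = ∫₀^{q_m} (9.46 + 0.98q) dq = 9.46×76.4804 + ½×0.98×76.4804² = 3589.6379.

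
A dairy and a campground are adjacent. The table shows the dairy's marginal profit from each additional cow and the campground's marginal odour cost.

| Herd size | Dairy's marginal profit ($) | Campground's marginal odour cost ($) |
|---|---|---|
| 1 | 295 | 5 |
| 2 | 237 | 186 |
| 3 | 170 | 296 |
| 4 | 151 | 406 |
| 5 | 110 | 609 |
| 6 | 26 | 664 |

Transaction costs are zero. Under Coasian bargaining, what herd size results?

Bargaining reaches the level where marginal profit last exceeds marginal odour cost.
That holds through level 2 (237 ≥ 186) but not at 3 (170 < 296).

2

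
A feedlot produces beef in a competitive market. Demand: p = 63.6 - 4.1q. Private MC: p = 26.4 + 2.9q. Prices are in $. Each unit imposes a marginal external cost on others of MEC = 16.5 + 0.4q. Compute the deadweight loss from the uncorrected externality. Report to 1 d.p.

Market equilibrium (private): 26.4 + 2.9q = 63.6 - 4.1q → q_m = 5.3143.
Social marginal cost = private MC + MEC = 42.9 + 3.3q.
Set SMC = demand: 42.9 + 3.3q = 63.6 - 4.1q → q* = 2.7973.
The loss is the area between SMC and demand from q* to q_m; with linear curves that's a triangle of height MEC(q_m).
DWL = ½ × 2.5170 × 18.6257 = 23.4404.

DWL = $23.4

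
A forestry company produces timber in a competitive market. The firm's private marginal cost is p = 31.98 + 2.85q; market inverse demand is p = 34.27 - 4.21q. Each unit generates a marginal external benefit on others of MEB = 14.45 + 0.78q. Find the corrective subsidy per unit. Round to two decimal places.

Social marginal cost = private MC − MEB = 17.53 + 2.07q.
Set SMC = demand: 17.53 + 2.07q = 34.27 - 4.21q → q* = 2.6656.
The Pigouvian subsidy equals MEB at q*: 14.45 + 0.78×2.6656 = 16.5292.

subsidy = 16.53 per unit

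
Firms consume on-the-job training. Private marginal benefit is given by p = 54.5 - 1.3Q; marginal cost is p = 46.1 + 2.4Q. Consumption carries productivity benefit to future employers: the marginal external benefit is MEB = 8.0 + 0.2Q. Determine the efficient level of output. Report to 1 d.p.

Social marginal benefit = demand + MEB = 62.5 - 1.1Q.
Set SMB = MC: 62.5 - 1.1Q = 46.1 + 2.4Q → Q* = 4.6857.

Q* = 4.7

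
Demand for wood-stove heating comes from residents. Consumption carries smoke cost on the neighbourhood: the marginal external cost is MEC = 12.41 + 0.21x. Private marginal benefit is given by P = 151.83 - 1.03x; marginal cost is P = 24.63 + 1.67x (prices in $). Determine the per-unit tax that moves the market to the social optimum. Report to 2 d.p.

Social marginal benefit = demand − MEC = 139.42 - 1.24x.
Set SMB = MC: 139.42 - 1.24x = 24.63 + 1.67x → x* = 39.4467.
The Pigouvian tax equals MEC at x*: 12.41 + 0.21×39.4467 = 20.6938.

tax = $20.69 per unit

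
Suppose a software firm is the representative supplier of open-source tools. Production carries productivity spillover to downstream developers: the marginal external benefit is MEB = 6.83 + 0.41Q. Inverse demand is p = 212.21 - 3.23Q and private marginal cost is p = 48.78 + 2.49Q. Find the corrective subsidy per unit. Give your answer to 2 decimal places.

subsidy = 19.98 per unit

Social marginal cost = private MC − MEB = 41.95 + 2.08Q.
Set SMC = demand: 41.95 + 2.08Q = 212.21 - 3.23Q → Q* = 32.0640.
The Pigouvian subsidy equals MEB at Q*: 6.83 + 0.41×32.0640 = 19.9762.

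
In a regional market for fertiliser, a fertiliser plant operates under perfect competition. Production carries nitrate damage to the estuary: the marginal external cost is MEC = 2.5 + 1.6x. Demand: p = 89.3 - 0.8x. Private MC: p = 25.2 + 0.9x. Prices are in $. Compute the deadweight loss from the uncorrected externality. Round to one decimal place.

DWL = $598.1

Market equilibrium (private): 25.2 + 0.9x = 89.3 - 0.8x → x_m = 37.7059.
Social marginal cost = private MC + MEC = 27.7 + 2.5x.
Set SMC = demand: 27.7 + 2.5x = 89.3 - 0.8x → x* = 18.6667.
Height of the DWL triangle at x_m is SMC(x_m) − demand(x_m) = MEC(x_m) = 62.8294.
DWL = ½ × 19.0392 × 62.8294 = 598.1108.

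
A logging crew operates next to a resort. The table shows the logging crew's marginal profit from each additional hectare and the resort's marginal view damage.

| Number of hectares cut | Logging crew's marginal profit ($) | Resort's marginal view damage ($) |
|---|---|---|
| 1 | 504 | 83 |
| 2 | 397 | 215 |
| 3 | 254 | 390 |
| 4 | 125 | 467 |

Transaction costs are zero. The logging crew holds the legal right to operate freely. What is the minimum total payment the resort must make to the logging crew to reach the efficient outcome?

Left alone the logging crew would choose level 4 (marginal profit stays positive).
Efficient level: k* = 2 (marginal profit ≥ marginal view damage through 2).
The resort must at least cover the logging crew's forgone profit from cutting 4→2: 254 + 125 = 379.

$379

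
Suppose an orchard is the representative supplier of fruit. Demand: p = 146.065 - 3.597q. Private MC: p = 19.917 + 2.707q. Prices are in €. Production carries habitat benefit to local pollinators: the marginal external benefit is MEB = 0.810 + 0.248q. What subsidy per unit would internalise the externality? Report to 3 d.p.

subsidy = €6.009 per unit

Social marginal cost = private MC − MEB = 19.107 + 2.459q.
Set SMC = demand: 19.107 + 2.459q = 146.065 - 3.597q → q* = 20.9640.
The Pigouvian subsidy equals MEB at q*: 0.810 + 0.248×20.9640 = 6.0091.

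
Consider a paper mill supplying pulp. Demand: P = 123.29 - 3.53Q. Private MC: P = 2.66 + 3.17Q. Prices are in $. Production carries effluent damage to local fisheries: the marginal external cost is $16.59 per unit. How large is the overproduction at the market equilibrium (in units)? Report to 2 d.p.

Market equilibrium (private): 2.66 + 3.17Q = 123.29 - 3.53Q → Q_m = 18.0045.
Social marginal cost = private MC + MEC = 19.25 + 3.17Q.
Set SMC = demand: 19.25 + 3.17Q = 123.29 - 3.53Q → Q* = 15.5284.
Gap = |18.0045 − 15.5284| = 2.4761.

2.48 units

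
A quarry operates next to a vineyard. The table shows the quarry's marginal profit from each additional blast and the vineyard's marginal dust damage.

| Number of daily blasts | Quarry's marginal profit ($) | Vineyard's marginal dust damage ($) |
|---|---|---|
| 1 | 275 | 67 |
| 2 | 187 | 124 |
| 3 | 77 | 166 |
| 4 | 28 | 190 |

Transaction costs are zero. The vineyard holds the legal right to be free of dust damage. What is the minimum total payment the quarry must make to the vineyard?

Efficient level: marginal profit ≥ marginal dust damage through level 2, so k* = 2.
With the vineyard holding the right, the quarry must at least compensate total damage at k*: 67 + 124 = 191.

$191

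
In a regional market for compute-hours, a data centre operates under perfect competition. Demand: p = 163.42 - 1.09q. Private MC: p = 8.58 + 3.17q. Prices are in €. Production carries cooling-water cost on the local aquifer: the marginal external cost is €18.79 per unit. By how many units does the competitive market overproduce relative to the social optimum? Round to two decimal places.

Market equilibrium (private): 8.58 + 3.17q = 163.42 - 1.09q → q_m = 36.3474.
Social marginal cost = private MC + MEC = 27.37 + 3.17q.
Set SMC = demand: 27.37 + 3.17q = 163.42 - 1.09q → q* = 31.9366.
Gap = |36.3474 − 31.9366| = 4.4108.

4.41 units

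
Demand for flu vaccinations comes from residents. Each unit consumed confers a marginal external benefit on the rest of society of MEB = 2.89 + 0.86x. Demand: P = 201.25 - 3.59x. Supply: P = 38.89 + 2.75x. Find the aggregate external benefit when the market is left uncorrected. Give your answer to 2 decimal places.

356.01

Market equilibrium (private): 38.89 + 2.75x = 201.25 - 3.59x → x_m = 25.6088.
Total external benefit = ∫₀^{x_m} (2.89 + 0.86x) dx = 2.89×25.6088 + ½×0.86×25.6088² = 356.0080.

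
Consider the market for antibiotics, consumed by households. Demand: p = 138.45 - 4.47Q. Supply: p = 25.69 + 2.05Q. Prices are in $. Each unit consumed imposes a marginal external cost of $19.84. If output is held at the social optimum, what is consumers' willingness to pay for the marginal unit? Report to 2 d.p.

P = $74.75

Social marginal benefit = demand − MEC = 118.61 - 4.47Q.
Set SMB = MC: 118.61 - 4.47Q = 25.69 + 2.05Q → Q* = 14.2515.
Consumer price on the demand curve at Q*: 138.45 − 4.47×14.2515 = 74.7458.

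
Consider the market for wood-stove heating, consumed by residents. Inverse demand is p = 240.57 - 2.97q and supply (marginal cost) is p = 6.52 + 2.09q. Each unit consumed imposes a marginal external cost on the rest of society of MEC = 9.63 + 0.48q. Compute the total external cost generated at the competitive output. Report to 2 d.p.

958.92

Market equilibrium (private): 6.52 + 2.09q = 240.57 - 2.97q → q_m = 46.2549.
Total external cost = ∫₀^{q_m} (9.63 + 0.48q) dq = 9.63×46.2549 + ½×0.48×46.2549² = 958.9185.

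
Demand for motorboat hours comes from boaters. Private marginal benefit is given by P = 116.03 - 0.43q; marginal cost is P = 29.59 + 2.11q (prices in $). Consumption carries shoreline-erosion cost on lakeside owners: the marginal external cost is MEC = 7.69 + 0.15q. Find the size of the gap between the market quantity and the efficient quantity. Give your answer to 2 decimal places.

4.76 units

Market equilibrium (private): 29.59 + 2.11q = 116.03 - 0.43q → q_m = 34.0315.
Social marginal benefit = demand − MEC = 108.34 - 0.58q.
Set SMB = MC: 108.34 - 0.58q = 29.59 + 2.11q → q* = 29.2751.
Gap = |34.0315 − 29.2751| = 4.7564.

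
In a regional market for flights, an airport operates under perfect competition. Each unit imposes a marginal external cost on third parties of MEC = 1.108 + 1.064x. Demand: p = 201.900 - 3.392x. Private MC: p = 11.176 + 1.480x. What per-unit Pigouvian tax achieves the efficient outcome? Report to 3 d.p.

Social marginal cost = private MC + MEC = 12.284 + 2.544x.
Set SMC = demand: 12.284 + 2.544x = 201.900 - 3.392x → x* = 31.9434.
The Pigouvian tax equals MEC at x*: 1.108 + 1.064×31.9434 = 35.0958.

tax = 35.096 per unit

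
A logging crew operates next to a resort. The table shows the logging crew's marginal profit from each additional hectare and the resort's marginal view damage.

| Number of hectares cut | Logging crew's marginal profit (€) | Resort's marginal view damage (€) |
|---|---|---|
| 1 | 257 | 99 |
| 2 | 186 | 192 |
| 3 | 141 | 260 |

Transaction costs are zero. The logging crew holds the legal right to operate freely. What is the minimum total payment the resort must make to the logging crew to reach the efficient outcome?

€327

Left alone the logging crew would choose level 3 (marginal profit stays positive).
Efficient level: k* = 1 (marginal profit ≥ marginal view damage through 1).
The resort must at least cover the logging crew's forgone profit from cutting 3→1: 186 + 141 = 327.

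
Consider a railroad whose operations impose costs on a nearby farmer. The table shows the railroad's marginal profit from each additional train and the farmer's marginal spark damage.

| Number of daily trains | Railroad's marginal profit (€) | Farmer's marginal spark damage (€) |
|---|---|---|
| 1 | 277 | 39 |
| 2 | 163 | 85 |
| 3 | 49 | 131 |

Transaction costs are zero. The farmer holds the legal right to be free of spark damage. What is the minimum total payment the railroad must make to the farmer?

€124

Efficient level: marginal profit ≥ marginal spark damage through level 2, so k* = 2.
With the farmer holding the right, the railroad must at least compensate total damage at k*: 39 + 85 = 124.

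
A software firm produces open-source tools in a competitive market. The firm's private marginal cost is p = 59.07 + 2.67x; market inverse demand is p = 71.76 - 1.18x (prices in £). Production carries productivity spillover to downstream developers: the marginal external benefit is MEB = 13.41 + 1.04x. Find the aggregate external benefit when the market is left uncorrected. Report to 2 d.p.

£49.85

Market equilibrium (private): 59.07 + 2.67x = 71.76 - 1.18x → x_m = 3.2961.
Total external benefit = ∫₀^{x_m} (13.41 + 1.04x) dx = 13.41×3.2961 + ½×1.04×3.2961² = 49.8501.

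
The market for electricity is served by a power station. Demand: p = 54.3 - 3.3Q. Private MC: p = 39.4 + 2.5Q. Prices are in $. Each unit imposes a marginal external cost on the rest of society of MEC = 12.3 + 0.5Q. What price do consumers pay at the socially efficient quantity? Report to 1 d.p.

P = $52.9

Social marginal cost = private MC + MEC = 51.7 + 3.0Q.
Set SMC = demand: 51.7 + 3.0Q = 54.3 - 3.3Q → Q* = 0.4127.
Consumer price on the demand curve at Q*: 54.3 − 3.3×0.4127 = 52.9381.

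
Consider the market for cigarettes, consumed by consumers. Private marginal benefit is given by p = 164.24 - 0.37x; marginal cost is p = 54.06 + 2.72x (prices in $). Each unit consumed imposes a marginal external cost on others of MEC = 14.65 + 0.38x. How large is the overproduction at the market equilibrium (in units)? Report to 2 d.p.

Market equilibrium (private): 54.06 + 2.72x = 164.24 - 0.37x → x_m = 35.6570.
Social marginal benefit = demand − MEC = 149.59 - 0.75x.
Set SMB = MC: 149.59 - 0.75x = 54.06 + 2.72x → x* = 27.5303.
Gap = |35.6570 − 27.5303| = 8.1267.

8.13 units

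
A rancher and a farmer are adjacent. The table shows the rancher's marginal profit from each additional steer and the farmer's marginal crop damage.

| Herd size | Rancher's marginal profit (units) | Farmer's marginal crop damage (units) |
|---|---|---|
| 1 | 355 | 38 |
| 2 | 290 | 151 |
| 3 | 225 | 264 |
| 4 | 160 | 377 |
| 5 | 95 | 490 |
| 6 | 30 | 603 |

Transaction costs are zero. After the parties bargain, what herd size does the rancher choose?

2

Bargaining reaches the level where marginal profit last exceeds marginal crop damage.
That holds through level 2 (290 ≥ 151) but not at 3 (225 < 264).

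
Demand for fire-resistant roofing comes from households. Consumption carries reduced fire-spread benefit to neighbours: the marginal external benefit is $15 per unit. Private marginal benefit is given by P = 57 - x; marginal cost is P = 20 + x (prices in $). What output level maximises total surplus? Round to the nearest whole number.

Social marginal benefit = demand + MEB = 72 - x.
Set SMB = MC: 72 - x = 20 + x → x* = 26.0000.

x* = 26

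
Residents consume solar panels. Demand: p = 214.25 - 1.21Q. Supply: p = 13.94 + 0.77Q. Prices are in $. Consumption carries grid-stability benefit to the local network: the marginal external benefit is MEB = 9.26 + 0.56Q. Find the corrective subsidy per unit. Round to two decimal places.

Social marginal benefit = demand + MEB = 223.51 - 0.65Q.
Set SMB = MC: 223.51 - 0.65Q = 13.94 + 0.77Q → Q* = 147.5845.
The Pigouvian subsidy equals MEB at Q*: 9.26 + 0.56×147.5845 = 91.9073.

subsidy = $91.91 per unit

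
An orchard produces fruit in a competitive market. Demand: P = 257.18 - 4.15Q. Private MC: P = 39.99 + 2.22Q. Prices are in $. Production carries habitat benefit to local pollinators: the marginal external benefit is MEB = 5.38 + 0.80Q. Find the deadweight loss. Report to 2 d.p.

DWL = $95.73

Market equilibrium (private): 39.99 + 2.22Q = 257.18 - 4.15Q → Q_m = 34.0958.
Social marginal cost = private MC − MEB = 34.61 + 1.42Q.
Set SMC = demand: 34.61 + 1.42Q = 257.18 - 4.15Q → Q* = 39.9587.
The welfare-loss triangle has base |Q_m − Q*| and height MEB(Q_m) (the vertical gap between SMC and demand is zero at Q* and MEB at Q_m).
DWL = ½ × 5.8629 × 32.6566 = 95.7312.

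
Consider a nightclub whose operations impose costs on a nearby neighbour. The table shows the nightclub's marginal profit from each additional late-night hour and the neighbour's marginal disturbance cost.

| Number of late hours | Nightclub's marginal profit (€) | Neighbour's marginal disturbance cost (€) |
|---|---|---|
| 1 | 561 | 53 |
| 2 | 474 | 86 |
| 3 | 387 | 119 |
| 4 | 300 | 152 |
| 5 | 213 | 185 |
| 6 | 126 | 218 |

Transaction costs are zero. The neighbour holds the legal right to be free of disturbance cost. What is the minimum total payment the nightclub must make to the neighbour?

Efficient level: marginal profit ≥ marginal disturbance cost through level 5, so k* = 5.
With the neighbour holding the right, the nightclub must at least compensate total damage at k*: 53 + 86 + 119 + 152 + 185 = 595.

€595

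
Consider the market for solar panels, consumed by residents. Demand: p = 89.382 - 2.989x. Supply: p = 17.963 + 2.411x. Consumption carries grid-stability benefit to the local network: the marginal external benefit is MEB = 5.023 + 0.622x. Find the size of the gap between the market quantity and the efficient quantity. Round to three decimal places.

2.773 units

Market equilibrium (private): 17.963 + 2.411x = 89.382 - 2.989x → x_m = 13.2257.
Social marginal benefit = demand + MEB = 94.405 - 2.367x.
Set SMB = MC: 94.405 - 2.367x = 17.963 + 2.411x → x* = 15.9987.
Gap = |13.2257 − 15.9987| = 2.7730.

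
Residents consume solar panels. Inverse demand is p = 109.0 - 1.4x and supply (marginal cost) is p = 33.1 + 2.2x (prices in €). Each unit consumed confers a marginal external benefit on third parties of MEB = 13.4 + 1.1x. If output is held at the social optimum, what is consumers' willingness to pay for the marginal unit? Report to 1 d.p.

Social marginal benefit = demand + MEB = 122.4 - 0.3x.
Set SMB = MC: 122.4 - 0.3x = 33.1 + 2.2x → x* = 35.7200.
Consumer price on the demand curve at x*: 109.0 − 1.4×35.7200 = 58.9920.

P = €59.0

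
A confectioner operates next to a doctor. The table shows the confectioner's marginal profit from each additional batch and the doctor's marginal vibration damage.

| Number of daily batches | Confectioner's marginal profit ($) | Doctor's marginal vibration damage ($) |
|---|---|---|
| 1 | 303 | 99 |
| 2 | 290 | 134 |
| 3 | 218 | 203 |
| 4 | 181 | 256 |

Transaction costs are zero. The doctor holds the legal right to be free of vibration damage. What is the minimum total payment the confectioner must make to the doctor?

$436

Efficient level: marginal profit ≥ marginal vibration damage through level 3, so k* = 3.
With the doctor holding the right, the confectioner must at least compensate total damage at k*: 99 + 134 + 203 = 436.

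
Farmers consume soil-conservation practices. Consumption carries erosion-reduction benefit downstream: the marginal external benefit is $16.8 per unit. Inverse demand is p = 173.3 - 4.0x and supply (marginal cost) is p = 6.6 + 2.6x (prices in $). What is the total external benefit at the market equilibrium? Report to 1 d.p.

Market equilibrium (private): 6.6 + 2.6x = 173.3 - 4.0x → x_m = 25.2576.
Total external benefit = MEB × x_m = 16.8 × 25.2576 = 424.3277.

$424.3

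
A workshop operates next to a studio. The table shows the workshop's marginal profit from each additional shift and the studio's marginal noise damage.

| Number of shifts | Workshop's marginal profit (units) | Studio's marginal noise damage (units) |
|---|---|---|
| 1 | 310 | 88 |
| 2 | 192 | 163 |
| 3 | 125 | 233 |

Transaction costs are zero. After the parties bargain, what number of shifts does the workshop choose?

2

Bargaining reaches the level where marginal profit last exceeds marginal noise damage.
That holds through level 2 (192 ≥ 163) but not at 3 (125 < 233).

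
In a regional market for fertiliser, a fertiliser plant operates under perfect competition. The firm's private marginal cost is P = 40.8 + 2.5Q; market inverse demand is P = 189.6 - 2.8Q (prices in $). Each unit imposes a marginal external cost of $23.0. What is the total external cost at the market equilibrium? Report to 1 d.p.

$645.7

Market equilibrium (private): 40.8 + 2.5Q = 189.6 - 2.8Q → Q_m = 28.0755.
Total external cost = MEC × Q_m = 23.0 × 28.0755 = 645.7365.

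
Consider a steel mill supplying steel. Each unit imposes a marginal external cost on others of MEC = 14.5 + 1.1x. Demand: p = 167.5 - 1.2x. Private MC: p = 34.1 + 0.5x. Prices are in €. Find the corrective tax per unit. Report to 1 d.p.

tax = €61.2 per unit

Social marginal cost = private MC + MEC = 48.6 + 1.6x.
Set SMC = demand: 48.6 + 1.6x = 167.5 - 1.2x → x* = 42.4643.
The Pigouvian tax equals MEC at x*: 14.5 + 1.1×42.4643 = 61.2107.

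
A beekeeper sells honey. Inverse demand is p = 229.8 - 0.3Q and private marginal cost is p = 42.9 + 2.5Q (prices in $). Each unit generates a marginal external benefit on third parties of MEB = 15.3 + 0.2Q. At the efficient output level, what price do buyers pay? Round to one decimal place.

Social marginal cost = private MC − MEB = 27.6 + 2.3Q.
Set SMC = demand: 27.6 + 2.3Q = 229.8 - 0.3Q → Q* = 77.7692.
Consumer price on the demand curve at Q*: 229.8 − 0.3×77.7692 = 206.4692.

P = $206.5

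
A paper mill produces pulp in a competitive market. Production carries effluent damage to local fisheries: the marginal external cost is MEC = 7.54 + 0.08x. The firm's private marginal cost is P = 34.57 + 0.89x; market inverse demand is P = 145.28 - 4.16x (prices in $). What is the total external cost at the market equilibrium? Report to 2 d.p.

Market equilibrium (private): 34.57 + 0.89x = 145.28 - 4.16x → x_m = 21.9228.
Total external cost = ∫₀^{x_m} (7.54 + 0.08x) dx = 7.54×21.9228 + ½×0.08×21.9228² = 184.5223.

$184.52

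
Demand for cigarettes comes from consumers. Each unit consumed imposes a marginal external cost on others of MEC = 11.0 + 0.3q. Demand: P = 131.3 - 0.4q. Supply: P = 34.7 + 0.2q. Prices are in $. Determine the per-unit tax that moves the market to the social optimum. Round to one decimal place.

tax = $39.5 per unit

Social marginal benefit = demand − MEC = 120.3 - 0.7q.
Set SMB = MC: 120.3 - 0.7q = 34.7 + 0.2q → q* = 95.1111.
The Pigouvian tax equals MEC at q*: 11.0 + 0.3×95.1111 = 39.5333.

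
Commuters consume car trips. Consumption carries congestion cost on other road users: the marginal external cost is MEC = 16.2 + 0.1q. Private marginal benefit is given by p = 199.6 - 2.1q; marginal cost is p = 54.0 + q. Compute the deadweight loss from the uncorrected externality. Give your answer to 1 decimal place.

DWL = 68.2

Market equilibrium (private): 54.0 + q = 199.6 - 2.1q → q_m = 46.9677.
Social marginal benefit = demand − MEC = 183.4 - 2.2q.
Set SMB = MC: 183.4 - 2.2q = 54.0 + q → q* = 40.4375.
The loss is the area between SMB and MC from q* to q_m; with linear curves that's a triangle of height MEC(q_m).
DWL = ½ × 6.5302 × 20.8968 = 68.2301.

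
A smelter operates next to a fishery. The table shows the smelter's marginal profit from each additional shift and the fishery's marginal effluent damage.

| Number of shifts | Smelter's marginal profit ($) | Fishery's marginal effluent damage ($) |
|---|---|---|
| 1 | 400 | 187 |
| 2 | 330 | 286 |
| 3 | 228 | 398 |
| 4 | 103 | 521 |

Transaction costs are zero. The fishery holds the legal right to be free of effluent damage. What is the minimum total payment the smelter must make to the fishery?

Efficient level: marginal profit ≥ marginal effluent damage through level 2, so k* = 2.
With the fishery holding the right, the smelter must at least compensate total damage at k*: 187 + 286 = 473.

$473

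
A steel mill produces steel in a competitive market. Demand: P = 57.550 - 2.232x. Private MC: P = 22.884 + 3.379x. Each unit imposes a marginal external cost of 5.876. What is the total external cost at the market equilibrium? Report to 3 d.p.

Market equilibrium (private): 22.884 + 3.379x = 57.550 - 2.232x → x_m = 6.1782.
Total external cost = MEC × x_m = 5.876 × 6.1782 = 36.3031.

36.303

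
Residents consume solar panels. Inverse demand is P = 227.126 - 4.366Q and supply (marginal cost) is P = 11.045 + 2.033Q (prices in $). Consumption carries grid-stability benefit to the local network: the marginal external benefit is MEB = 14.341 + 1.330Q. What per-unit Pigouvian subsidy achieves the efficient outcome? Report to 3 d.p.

Social marginal benefit = demand + MEB = 241.467 - 3.036Q.
Set SMB = MC: 241.467 - 3.036Q = 11.045 + 2.033Q → Q* = 45.4571.
The Pigouvian subsidy equals MEB at Q*: 14.341 + 1.330×45.4571 = 74.7989.

subsidy = $74.799 per unit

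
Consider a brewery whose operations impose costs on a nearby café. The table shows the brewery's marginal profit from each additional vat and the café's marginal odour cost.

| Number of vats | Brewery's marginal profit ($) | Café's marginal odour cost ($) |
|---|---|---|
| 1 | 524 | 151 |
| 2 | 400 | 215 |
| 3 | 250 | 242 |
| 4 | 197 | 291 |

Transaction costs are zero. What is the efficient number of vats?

Bargaining reaches the level where marginal profit last exceeds marginal odour cost.
That holds through level 3 (250 ≥ 242) but not at 4 (197 < 291).

3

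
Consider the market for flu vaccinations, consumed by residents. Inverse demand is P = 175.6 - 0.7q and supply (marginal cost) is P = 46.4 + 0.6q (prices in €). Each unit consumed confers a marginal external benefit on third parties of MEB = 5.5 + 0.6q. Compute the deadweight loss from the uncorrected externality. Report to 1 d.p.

Market equilibrium (private): 46.4 + 0.6q = 175.6 - 0.7q → q_m = 99.3846.
Social marginal benefit = demand + MEB = 181.1 - 0.1q.
Set SMB = MC: 181.1 - 0.1q = 46.4 + 0.6q → q* = 192.4286.
Between q* and q_m the wedge SMB − MC runs linearly from 0 to MEB(q_m), so the loss is a triangle.
DWL = ½ × 93.0440 × 65.1308 = 3030.0151.

DWL = €3030.0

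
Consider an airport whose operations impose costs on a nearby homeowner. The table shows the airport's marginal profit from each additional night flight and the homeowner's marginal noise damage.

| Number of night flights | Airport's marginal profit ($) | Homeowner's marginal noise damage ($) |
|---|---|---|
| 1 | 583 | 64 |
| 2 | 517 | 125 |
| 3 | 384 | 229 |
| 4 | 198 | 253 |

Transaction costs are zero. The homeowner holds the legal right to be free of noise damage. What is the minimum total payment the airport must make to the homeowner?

Efficient level: marginal profit ≥ marginal noise damage through level 3, so k* = 3.
With the homeowner holding the right, the airport must at least compensate total damage at k*: 64 + 125 + 229 = 418.

$418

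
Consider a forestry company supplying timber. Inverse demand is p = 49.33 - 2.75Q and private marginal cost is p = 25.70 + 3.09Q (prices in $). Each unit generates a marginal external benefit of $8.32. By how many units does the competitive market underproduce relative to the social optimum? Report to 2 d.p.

Market equilibrium (private): 25.70 + 3.09Q = 49.33 - 2.75Q → Q_m = 4.0462.
Social marginal cost = private MC − MEB = 17.38 + 3.09Q.
Set SMC = demand: 17.38 + 3.09Q = 49.33 - 2.75Q → Q* = 5.4709.
Gap = |4.0462 − 5.4709| = 1.4247.

1.42 units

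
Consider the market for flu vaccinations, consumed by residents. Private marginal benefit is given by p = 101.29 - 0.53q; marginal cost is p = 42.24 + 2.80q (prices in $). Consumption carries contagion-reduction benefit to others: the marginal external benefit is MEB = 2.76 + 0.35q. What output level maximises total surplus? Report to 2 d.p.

q* = 20.74

Social marginal benefit = demand + MEB = 104.05 - 0.18q.
Set SMB = MC: 104.05 - 0.18q = 42.24 + 2.80q → q* = 20.7416.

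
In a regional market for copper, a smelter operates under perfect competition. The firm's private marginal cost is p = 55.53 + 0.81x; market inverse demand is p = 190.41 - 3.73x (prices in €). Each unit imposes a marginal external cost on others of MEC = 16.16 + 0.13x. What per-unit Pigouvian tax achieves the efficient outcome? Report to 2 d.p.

Social marginal cost = private MC + MEC = 71.69 + 0.94x.
Set SMC = demand: 71.69 + 0.94x = 190.41 - 3.73x → x* = 25.4218.
The Pigouvian tax equals MEC at x*: 16.16 + 0.13×25.4218 = 19.4648.

tax = €19.46 per unit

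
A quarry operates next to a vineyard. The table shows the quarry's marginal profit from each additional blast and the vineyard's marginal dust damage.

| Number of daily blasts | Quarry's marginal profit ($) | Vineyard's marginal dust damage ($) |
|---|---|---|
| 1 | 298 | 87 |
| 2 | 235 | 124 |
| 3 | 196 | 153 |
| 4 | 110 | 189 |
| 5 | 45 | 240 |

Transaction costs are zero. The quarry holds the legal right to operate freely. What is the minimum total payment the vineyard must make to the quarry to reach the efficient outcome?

Left alone the quarry would choose level 5 (marginal profit stays positive).
Efficient level: k* = 3 (marginal profit ≥ marginal dust damage through 3).
The vineyard must at least cover the quarry's forgone profit from cutting 5→3: 110 + 45 = 155.

$155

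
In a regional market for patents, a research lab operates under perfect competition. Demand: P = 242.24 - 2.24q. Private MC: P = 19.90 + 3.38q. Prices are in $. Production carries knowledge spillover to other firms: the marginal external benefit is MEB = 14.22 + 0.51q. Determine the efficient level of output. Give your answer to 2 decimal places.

q* = 46.29

Social marginal cost = private MC − MEB = 5.68 + 2.87q.
Set SMC = demand: 5.68 + 2.87q = 242.24 - 2.24q → q* = 46.2935.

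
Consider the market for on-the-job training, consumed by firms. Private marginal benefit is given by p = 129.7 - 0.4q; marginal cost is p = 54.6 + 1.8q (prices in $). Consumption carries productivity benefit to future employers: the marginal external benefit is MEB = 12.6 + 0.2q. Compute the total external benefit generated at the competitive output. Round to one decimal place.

Market equilibrium (private): 54.6 + 1.8q = 129.7 - 0.4q → q_m = 34.1364.
Total external benefit = ∫₀^{q_m} (12.6 + 0.2q) dq = 12.6×34.1364 + ½×0.2×34.1364² = 546.6480.

$546.6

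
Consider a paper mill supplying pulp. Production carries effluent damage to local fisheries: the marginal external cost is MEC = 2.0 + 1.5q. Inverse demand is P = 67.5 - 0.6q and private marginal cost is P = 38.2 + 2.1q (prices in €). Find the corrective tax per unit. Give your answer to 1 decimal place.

Social marginal cost = private MC + MEC = 40.2 + 3.6q.
Set SMC = demand: 40.2 + 3.6q = 67.5 - 0.6q → q* = 6.5000.
The Pigouvian tax equals MEC at q*: 2.0 + 1.5×6.5000 = 11.7500.

tax = €11.8 per unit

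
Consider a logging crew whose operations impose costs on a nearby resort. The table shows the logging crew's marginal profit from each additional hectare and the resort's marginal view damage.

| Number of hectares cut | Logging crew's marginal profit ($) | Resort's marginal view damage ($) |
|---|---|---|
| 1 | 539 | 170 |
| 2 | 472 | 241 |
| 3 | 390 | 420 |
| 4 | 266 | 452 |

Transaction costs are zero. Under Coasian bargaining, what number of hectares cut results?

Bargaining reaches the level where marginal profit last exceeds marginal view damage.
That holds through level 2 (472 ≥ 241) but not at 3 (390 < 420).

2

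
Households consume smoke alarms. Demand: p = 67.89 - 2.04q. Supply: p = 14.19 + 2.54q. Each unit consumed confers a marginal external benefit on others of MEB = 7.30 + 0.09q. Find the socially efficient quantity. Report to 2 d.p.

q* = 13.59

Social marginal benefit = demand + MEB = 75.19 - 1.95q.
Set SMB = MC: 75.19 - 1.95q = 14.19 + 2.54q → q* = 13.5857.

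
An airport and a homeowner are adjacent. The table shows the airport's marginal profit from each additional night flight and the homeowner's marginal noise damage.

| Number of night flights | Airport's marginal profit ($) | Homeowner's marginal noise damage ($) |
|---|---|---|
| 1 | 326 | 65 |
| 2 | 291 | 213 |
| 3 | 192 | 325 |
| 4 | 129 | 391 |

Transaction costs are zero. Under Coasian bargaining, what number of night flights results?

Bargaining reaches the level where marginal profit last exceeds marginal noise damage.
That holds through level 2 (291 ≥ 213) but not at 3 (192 < 325).

2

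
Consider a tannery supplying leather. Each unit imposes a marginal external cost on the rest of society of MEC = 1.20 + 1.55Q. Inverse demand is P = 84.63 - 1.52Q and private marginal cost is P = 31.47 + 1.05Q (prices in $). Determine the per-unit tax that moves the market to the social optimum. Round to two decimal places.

tax = $20.75 per unit

Social marginal cost = private MC + MEC = 32.67 + 2.60Q.
Set SMC = demand: 32.67 + 2.60Q = 84.63 - 1.52Q → Q* = 12.6117.
The Pigouvian tax equals MEC at Q*: 1.20 + 1.55×12.6117 = 20.7481.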